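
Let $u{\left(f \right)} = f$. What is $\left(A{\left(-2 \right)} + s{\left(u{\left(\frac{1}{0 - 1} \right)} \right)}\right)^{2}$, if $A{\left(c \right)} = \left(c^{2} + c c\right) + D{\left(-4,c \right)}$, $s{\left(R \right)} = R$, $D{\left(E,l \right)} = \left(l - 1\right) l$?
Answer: $169$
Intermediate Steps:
$D{\left(E,l \right)} = l \left(-1 + l\right)$ ($D{\left(E,l \right)} = \left(-1 + l\right) l = l \left(-1 + l\right)$)
$A{\left(c \right)} = 2 c^{2} + c \left(-1 + c\right)$ ($A{\left(c \right)} = \left(c^{2} + c c\right) + c \left(-1 + c\right) = \left(c^{2} + c^{2}\right) + c \left(-1 + c\right) = 2 c^{2} + c \left(-1 + c\right)$)
$\left(A{\left(-2 \right)} + s{\left(u{\left(\frac{1}{0 - 1} \right)} \right)}\right)^{2} = \left(- 2 \left(-1 + 3 \left(-2\right)\right) + \frac{1}{0 - 1}\right)^{2} = \left(- 2 \left(-1 - 6\right) + \frac{1}{-1}\right)^{2} = \left(\left(-2\right) \left(-7\right) - 1\right)^{2} = \left(14 - 1\right)^{2} = 13^{2} = 169$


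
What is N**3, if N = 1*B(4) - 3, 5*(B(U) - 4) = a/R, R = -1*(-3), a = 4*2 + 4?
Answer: 729/125 ≈ 5.8320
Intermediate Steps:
a = 12 (a = 8 + 4 = 12)
R = 3
B(U) = 24/5 (B(U) = 4 + (12/3)/5 = 4 + (12*(1/3))/5 = 4 + (1/5)*4 = 4 + 4/5 = 24/5)
N = 9/5 (N = 1*(24/5) - 3 = 24/5 - 3 = 9/5 ≈ 1.8000)
N**3 = (9/5)**3 = 729/125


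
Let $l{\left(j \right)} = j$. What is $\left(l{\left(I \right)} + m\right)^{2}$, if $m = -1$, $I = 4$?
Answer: $9$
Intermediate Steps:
$\left(l{\left(I \right)} + m\right)^{2} = \left(4 - 1\right)^{2} = 3^{2} = 9$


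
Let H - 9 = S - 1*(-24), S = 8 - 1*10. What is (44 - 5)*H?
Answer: 1209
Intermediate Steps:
S = -2 (S = 8 - 10 = -2)
H = 31 (H = 9 + (-2 - 1*(-24)) = 9 + (-2 + 24) = 9 + 22 = 31)
(44 - 5)*H = (44 - 5)*31 = 39*31 = 1209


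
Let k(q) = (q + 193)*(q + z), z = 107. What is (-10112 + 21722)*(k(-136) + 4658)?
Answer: 34888050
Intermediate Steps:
k(q) = (107 + q)*(193 + q) (k(q) = (q + 193)*(q + 107) = (193 + q)*(107 + q) = (107 + q)*(193 + q))
(-10112 + 21722)*(k(-136) + 4658) = (-10112 + 21722)*((20651 + (-136)² + 300*(-136)) + 4658) = 11610*((20651 + 18496 - 40800) + 4658) = 11610*(-1653 + 4658) = 11610*3005 = 34888050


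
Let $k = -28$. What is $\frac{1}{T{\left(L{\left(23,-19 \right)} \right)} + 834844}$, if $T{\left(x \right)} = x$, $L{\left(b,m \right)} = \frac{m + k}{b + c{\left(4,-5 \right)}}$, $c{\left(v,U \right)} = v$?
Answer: $\frac{27}{22540741} \approx 1.1978 \cdot 10^{-6}$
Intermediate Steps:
$L{\left(b,m \right)} = \frac{-28 + m}{4 + b}$ ($L{\left(b,m \right)} = \frac{m - 28}{b + 4} = \frac{-28 + m}{4 + b}$)
$\frac{1}{T{\left(L{\left(23,-19 \right)} \right)} + 834844} = \frac{1}{\frac{-28 - 19}{4 + 23} + 834844} = \frac{1}{\frac{1}{27} \left(-47\right) + 834844} = \frac{1}{- \frac{47}{27} + 834844} = \frac{1}{\frac{22540741}{27}} = \frac{27}{22540741}$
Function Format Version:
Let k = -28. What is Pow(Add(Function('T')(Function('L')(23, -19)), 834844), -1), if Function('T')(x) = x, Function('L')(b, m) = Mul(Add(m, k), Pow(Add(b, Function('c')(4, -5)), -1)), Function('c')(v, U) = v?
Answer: Rational(27, 22540741) ≈ 1.1978e-6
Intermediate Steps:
Function('L')(b, m) = Mul(Pow(Add(4, b), -1), Add(-28, m)) (Function('L')(b, m) = Mul(Add(m, -28), Pow(Add(b, 4), -1)) = Mul(Add(-28, m), Pow(Add(4, b), -1)) = Mul(Pow(Add(4, b), -1), Add(-28, m)))
Pow(Add(Function('T')(Function('L')(23, -19)), 834844), -1) = Pow(Add(Mul(Pow(Add(4, 23), -1), Add(-28, -19)), 834844), -1) = Pow(Add(Mul(Pow(27, -1), -47), 834844), -1) = Pow(Add(Mul(Rational(1, 27), -47), 834844), -1) = Pow(Add(Rational(-47, 27), 834844), -1) = Pow(Rational(22540741, 27), -1) = Rational(27, 22540741)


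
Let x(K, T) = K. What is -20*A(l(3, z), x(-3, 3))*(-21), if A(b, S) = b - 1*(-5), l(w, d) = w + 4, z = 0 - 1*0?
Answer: 5040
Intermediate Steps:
z = 0 (z = 0 + 0 = 0)
l(w, d) = 4 + w
A(b, S) = 5 + b (A(b, S) = b + 5 = 5 + b)
-20*A(l(3, z), x(-3, 3))*(-21) = -20*(5 + (4 + 3))*(-21) = -20*(5 + 7)*(-21) = -20*12*(-21) = -240*(-21) = 5040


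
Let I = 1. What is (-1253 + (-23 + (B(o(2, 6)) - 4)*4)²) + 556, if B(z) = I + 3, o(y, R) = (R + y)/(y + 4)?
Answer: -168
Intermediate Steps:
o(y, R) = (R + y)/(4 + y)
B(z) = 4 (B(z) = 1 + 3 = 4)
(-1253 + (-23 + (B(o(2, 6)) - 4)*4)²) + 556 = (-1253 + (-23 + (4 - 4)*4)²) + 556 = (-1253 + (-23 + 0*4)²) + 556 = (-1253 + (-23 + 0)²) + 556 = (-1253 + (-23)²) + 556 = (-1253 + 529) + 556 = -724 + 556 = -168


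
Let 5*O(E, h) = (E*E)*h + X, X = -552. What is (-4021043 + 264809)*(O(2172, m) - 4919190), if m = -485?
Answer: 8686759685141628/5 ≈ 1.7374e+15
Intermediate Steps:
O(E, h) = -552/5 + h*E²/5 (O(E, h) = ((E*E)*h - 552)/5 = (E²*h - 552)/5 = (h*E² - 552)/5 = (-552 + h*E²)/5 = -552/5 + h*E²/5)
(-4021043 + 264809)*(O(2172, m) - 4919190) = (-4021043 + 264809)*((-552/5 + (⅕)*(-485)*2172²) - 4919190) = -3756234*((-552/5 + (⅕)*(-485)*4717584) - 4919190) = -3756234*((-552/5 - 457605648) - 4919190) = -3756234*(-2288028792/5 - 4919190) = -3756234*(-2312624742/5) = 8686759685141628/5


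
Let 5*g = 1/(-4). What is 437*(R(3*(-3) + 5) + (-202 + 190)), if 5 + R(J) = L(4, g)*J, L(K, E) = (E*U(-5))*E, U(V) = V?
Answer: -148143/20 ≈ -7407.1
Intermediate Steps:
g = -1/20 (g = (1/5)/(-4) = (1/5)*(-1/4) = -1/20 ≈ -0.050000)
L(K, E) = -5*E**2 (L(K, E) = (E*(-5))*E = (-5*E)*E = -5*E**2)
R(J) = -5 - J/80 (R(J) = -5 + (-5*(-1/20)**2)*J = -5 + (-5*1/400)*J = -5 - J/80)
437*(R(3*(-3) + 5) + (-202 + 190)) = 437*((-5 - (3*(-3) + 5)/80) + (-202 + 190)) = 437*((-5 - (-9 + 5)/80) - 12) = 437*((-5 - 1/80*(-4)) - 12) = 437*((-5 + 1/20) - 12) = 437*(-99/20 - 12) = 437*(-339/20) = -148143/20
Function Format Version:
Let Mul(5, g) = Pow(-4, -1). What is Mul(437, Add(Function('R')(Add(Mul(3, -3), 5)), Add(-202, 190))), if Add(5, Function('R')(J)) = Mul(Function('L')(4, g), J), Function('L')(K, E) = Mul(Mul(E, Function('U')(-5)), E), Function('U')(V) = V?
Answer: Rational(-148143, 20) ≈ -7407.1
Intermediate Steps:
g = Rational(-1, 20) (g = Mul(Rational(1, 5), Pow(-4, -1)) = Mul(Rational(1, 5), Rational(-1, 4)) = Rational(-1, 20) ≈ -0.050000)
Function('L')(K, E) = Mul(-5, Pow(E, 2)) (Function('L')(K, E) = Mul(Mul(E, -5), E) = Mul(Mul(-5, E), E) = Mul(-5, Pow(E, 2)))
Function('R')(J) = Add(-5, Mul(Rational(-1, 80), J)) (Function('R')(J) = Add(-5, Mul(Mul(-5, Pow(Rational(-1, 20), 2)), J)) = Add(-5, Mul(Mul(-5, Rational(1, 400)), J)) = Add(-5, Mul(Rational(-1, 80), J)))
Mul(437, Add(Function('R')(Add(Mul(3, -3), 5)), Add(-202, 190))) = Mul(437, Add(Add(-5, Mul(Rational(-1, 80), Add(Mul(3, -3), 5))), Add(-202, 190))) = Mul(437, Add(Add(-5, Mul(Rational(-1, 80), Add(-9, 5))), -12)) = Mul(437, Add(Add(-5, Mul(Rational(-1, 80), -4)), -12)) = Mul(437, Add(Add(-5, Rational(1, 20)), -12)) = Mul(437, Add(Rational(-99, 20), -12)) = Mul(437, Rational(-339, 20)) = Rational(-148143, 20)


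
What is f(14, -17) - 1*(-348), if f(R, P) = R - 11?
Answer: 351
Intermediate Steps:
f(R, P) = -11 + R
f(14, -17) - 1*(-348) = (-11 + 14) - 1*(-348) = 3 + 348 = 351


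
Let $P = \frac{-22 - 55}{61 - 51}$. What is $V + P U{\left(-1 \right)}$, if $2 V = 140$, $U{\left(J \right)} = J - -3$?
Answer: $\frac{273}{5} \approx 54.6$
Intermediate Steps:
$U{\left(J \right)} = 3 + J$ ($U{\left(J \right)} = J + 3 = 3 + J$)
$V = 70$ ($V = \frac{1}{2} \cdot 140 = 70$)
$P = - \frac{77}{10} \approx -7.7$
$V + P U{\left(-1 \right)} = 70 - \frac{77 \left(3 - 1\right)}{10} = 70 - \frac{77}{5} = \frac{273}{5}$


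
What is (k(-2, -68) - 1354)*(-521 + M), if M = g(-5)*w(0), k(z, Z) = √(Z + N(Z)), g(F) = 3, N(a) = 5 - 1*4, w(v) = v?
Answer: 705434 - 521*I*√67 ≈ 7.0543e+5 - 4264.6*I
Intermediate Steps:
N(a) = 1 (N(a) = 5 - 4 = 1)
k(z, Z) = √(1 + Z) (k(z, Z) = √(Z + 1) = √(1 + Z))
M = 0 (M = 3*0 = 0)
(k(-2, -68) - 1354)*(-521 + M) = (√(1 - 68) - 1354)*(-521 + 0) = (√(-67) - 1354)*(-521) = (I*√67 - 1354)*(-521) = (-1354 + I*√67)*(-521) = 705434 - 521*I*√67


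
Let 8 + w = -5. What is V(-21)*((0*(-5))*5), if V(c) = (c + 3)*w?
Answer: 0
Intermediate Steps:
w = -13 (w = -8 - 5 = -13)
V(c) = -39 - 13*c (V(c) = (c + 3)*(-13) = (3 + c)*(-13) = -39 - 13*c)
V(-21)*((0*(-5))*5) = (-39 - 13*(-21))*((0*(-5))*5) = (-39 + 273)*(0*5) = 234*0 = 0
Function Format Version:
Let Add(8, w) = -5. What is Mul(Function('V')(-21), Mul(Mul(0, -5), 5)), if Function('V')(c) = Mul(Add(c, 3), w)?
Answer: 0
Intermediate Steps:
w = -13 (w = Add(-8, -5) = -13)
Function('V')(c) = Add(-39, Mul(-13, c)) (Function('V')(c) = Mul(Add(c, 3), -13) = Mul(Add(3, c), -13) = Add(-39, Mul(-13, c)))
Mul(Function('V')(-21), Mul(Mul(0, -5), 5)) = Mul(Add(-39, Mul(-13, -21)), Mul(Mul(0, -5), 5)) = Mul(Add(-39, 273), Mul(0, 5)) = Mul(234, 0) = 0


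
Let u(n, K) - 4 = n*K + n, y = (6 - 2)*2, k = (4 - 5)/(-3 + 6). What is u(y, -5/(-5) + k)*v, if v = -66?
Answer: -1144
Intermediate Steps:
k = -1/3 ≈ -0.33333
y = 8 (y = 4*2 = 8)
u(n, K) = 4 + n + K*n (u(n, K) = 4 + (n*K + n) = 4 + (K*n + n) = 4 + (n + K*n) = 4 + n + K*n)
u(y, -5/(-5) + k)*v = (4 + 8 + (-5/(-5) - 1/3)*8)*(-66) = (4 + 8 + (-5*(-1/5) - 1/3)*8)*(-66) = (4 + 8 + (1 - 1/3)*8)*(-66) = (4 + 8 + (2/3)*8)*(-66) = (4 + 8 + 16/3)*(-66) = (52/3)*(-66) = -1144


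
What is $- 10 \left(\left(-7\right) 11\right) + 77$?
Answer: $847$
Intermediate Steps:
$- 10 \left(\left(-7\right) 11\right) + 77 = \left(-10\right) \left(-77\right) + 77 = 770 + 77 = 847$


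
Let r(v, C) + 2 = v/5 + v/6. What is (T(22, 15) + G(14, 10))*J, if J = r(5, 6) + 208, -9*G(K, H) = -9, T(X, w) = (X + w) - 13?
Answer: 31175/6 ≈ 5195.8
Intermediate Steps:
T(X, w) = -13 + X + w
G(K, H) = 1 (G(K, H) = -⅑*(-9) = 1)
r(v, C) = -2 + 11*v/30 (r(v, C) = -2 + (v/5 + v/6) = -2 + 11*v/30)
J = 1247/6 (J = (-2 + (11/30)*5) + 208 = (-2 + 11/6) + 208 = -⅙ + 208 = 1247/6 ≈ 207.83)
(T(22, 15) + G(14, 10))*J = ((-13 + 22 + 15) + 1)*(1247/6) = (24 + 1)*(1247/6) = 25*(1247/6) = 31175/6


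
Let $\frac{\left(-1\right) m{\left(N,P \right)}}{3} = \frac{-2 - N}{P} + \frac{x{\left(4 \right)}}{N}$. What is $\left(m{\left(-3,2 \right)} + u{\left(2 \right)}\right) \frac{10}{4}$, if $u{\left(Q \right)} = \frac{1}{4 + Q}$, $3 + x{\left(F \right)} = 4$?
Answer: $- \frac{5}{6} \approx -0.83333$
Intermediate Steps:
$x{\left(F \right)} = 1$ ($x{\left(F \right)} = -3 + 4 = 1$)
$m{\left(N,P \right)} = - \frac{3}{N} - \frac{3 \left(-2 - N\right)}{P}$ ($m{\left(N,P \right)} = - 3 \left(\frac{-2 - N}{P} + 1 \frac{1}{N}\right) = - 3 \left(\frac{-2 - N}{P} + \frac{1}{N}\right) = - 3 \left(\frac{1}{N} + \frac{-2 - N}{P}\right) = - \frac{3}{N} - \frac{3 \left(-2 - N\right)}{P}$)
$\left(m{\left(-3,2 \right)} + u{\left(2 \right)}\right) \frac{10}{4} = \left(\left(- \frac{3}{-3} + \frac{6}{2} + 3 \left(-3\right) \frac{1}{2}\right) + \frac{1}{4 + 2}\right) \frac{10}{4} = \left(\left(\left(-3\right) \left(- \frac{1}{3}\right) + 6 \cdot \frac{1}{2} + 3 \left(-3\right) \frac{1}{2}\right) + \frac{1}{6}\right) 10 \cdot \frac{1}{4} = \left(\left(1 + 3 - \frac{9}{2}\right) + \frac{1}{6}\right) \frac{5}{2} = \left(- \frac{1}{2} + \frac{1}{6}\right) \frac{5}{2} = \left(- \frac{1}{3}\right) \frac{5}{2} = - \frac{5}{6}$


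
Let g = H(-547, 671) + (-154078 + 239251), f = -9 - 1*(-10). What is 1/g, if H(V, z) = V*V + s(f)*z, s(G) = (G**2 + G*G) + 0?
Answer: 1/385724 ≈ 2.5925e-6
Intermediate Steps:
f = 1 (f = -9 + 10 = 1)
s(G) = 2*G**2 (s(G) = (G**2 + G**2) + 0 = 2*G**2 + 0 = 2*G**2)
H(V, z) = V**2 + 2*z (H(V, z) = V*V + (2*1**2)*z = V**2 + (2*1)*z = V**2 + 2*z)
g = 385724 (g = ((-547)**2 + 2*671) + (-154078 + 239251) = (299209 + 1342) + 85173 = 300551 + 85173 = 385724)
1/g = 1/385724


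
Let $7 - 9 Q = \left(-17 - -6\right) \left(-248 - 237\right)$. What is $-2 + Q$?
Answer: $-594$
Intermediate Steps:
$Q = -592$ ($Q = \frac{7}{9} - \frac{\left(-17 - -6\right) \left(-248 - 237\right)}{9} = \frac{7}{9} - \frac{\left(-17 + 6\right) \left(-485\right)}{9} = \frac{7}{9} - \frac{\left(-11\right) \left(-485\right)}{9} = \frac{7}{9} - \frac{5335}{9} = -592$)
$-2 + Q = -2 - 592 = -594$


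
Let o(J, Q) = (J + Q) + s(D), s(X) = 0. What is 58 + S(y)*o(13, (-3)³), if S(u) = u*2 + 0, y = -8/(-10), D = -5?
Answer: 178/5 ≈ 35.600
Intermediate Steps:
o(J, Q) = J + Q (o(J, Q) = (J + Q) + 0 = J + Q)
y = ⅘ (y = -8*(-⅒) = ⅘ ≈ 0.80000)
S(u) = 2*u (S(u) = 2*u + 0 = 2*u)
58 + S(y)*o(13, (-3)³) = 58 + (2*(⅘))*(13 + (-3)³) = 58 + 8*(13 - 27)/5 = 58 + (8/5)*(-14) = 58 - 112/5 = 178/5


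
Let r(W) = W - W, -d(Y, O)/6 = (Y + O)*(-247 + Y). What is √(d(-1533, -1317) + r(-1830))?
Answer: 60*I*√8455 ≈ 5517.1*I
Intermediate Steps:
d(Y, O) = -6*(-247 + Y)*(O + Y) (d(Y, O) = -6*(Y + O)*(-247 + Y) = -6*(O + Y)*(-247 + Y) = -6*(-247 + Y)*(O + Y))
r(W) = 0
√(d(-1533, -1317) + r(-1830)) = √((-6*(-1533)² + 1482*(-1317) + 1482*(-1533) - 6*(-1317)*(-1533)) + 0) = √((-6*2350089 - 1951794 - 2271906 - 12113766) + 0) = √((-14100534 - 1951794 - 2271906 - 12113766) + 0) = √(-30438000 + 0) = √(-30438000) = 60*I*√8455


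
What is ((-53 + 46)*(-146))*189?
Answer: 193158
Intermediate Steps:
((-53 + 46)*(-146))*189 = -7*(-146)*189 = 1022*189 = 193158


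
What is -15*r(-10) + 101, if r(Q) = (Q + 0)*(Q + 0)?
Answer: -1399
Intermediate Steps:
r(Q) = Q² (r(Q) = Q*Q = Q²)
-15*r(-10) + 101 = -15*(-10)² + 101 = -15*100 + 101 = -1500 + 101 = -1399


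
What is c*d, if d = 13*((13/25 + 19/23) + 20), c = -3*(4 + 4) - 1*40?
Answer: -10211968/575 ≈ -17760.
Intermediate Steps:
c = -64 (c = -3*8 - 40 = -24 - 40 = -64)
d = 159562/575 (d = 13*((13*(1/25) + 19*(1/23)) + 20) = 13*((13/25 + 19/23) + 20) = 13*(774/575 + 20) = 13*(12274/575) = 159562/575 ≈ 277.50)
c*d = -64*159562/575 = -10211968/575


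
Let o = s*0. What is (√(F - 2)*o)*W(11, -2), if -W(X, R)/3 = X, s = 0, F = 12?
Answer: 0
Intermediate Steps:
W(X, R) = -3*X
o = 0 (o = 0*0 = 0)
(√(F - 2)*o)*W(11, -2) = (√(12 - 2)*0)*(-3*11) = (√10*0)*(-33) = 0*(-33) = 0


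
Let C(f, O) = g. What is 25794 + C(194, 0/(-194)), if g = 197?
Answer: 25991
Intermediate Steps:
C(f, O) = 197
25794 + C(194, 0/(-194)) = 25794 + 197 = 25991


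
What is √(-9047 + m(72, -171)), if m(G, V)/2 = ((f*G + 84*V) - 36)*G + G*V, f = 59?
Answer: I*√1495559 ≈ 1222.9*I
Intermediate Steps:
m(G, V) = 2*G*V + 2*G*(-36 + 59*G + 84*V) (m(G, V) = 2*(((59*G + 84*V) - 36)*G + G*V) = 2*((-36 + 59*G + 84*V)*G + G*V) = 2*(G*(-36 + 59*G + 84*V) + G*V) = 2*(G*V + G*(-36 + 59*G + 84*V)) = 2*G*V + 2*G*(-36 + 59*G + 84*V))
√(-9047 + m(72, -171)) = √(-9047 + 2*72*(-36 + 59*72 + 85*(-171))) = √(-9047 + 2*72*(-36 + 4248 - 14535)) = √(-9047 + 2*72*(-10323)) = √(-9047 - 1486512) = √(-1495559) = I*√1495559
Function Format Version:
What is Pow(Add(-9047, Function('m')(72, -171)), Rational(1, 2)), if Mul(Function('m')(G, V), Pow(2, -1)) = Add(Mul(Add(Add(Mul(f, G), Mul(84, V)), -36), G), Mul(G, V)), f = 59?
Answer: Mul(I, Pow(1495559, Rational(1, 2))) ≈ Mul(1222.9, I)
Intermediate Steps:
Function('m')(G, V) = Add(Mul(2, G, V), Mul(2, G, Add(-36, Mul(59, G), Mul(84, V)))) (Function('m')(G, V) = Mul(2, Add(Mul(Add(Add(Mul(59, G), Mul(84, V)), -36), G), Mul(G, V))) = Mul(2, Add(Mul(Add(-36, Mul(59, G), Mul(84, V)), G), Mul(G, V))) = Mul(2, Add(Mul(G, Add(-36, Mul(59, G), Mul(84, V))), Mul(G, V))) = Mul(2, Add(Mul(G, V), Mul(G, Add(-36, Mul(59, G), Mul(84, V))))) = Add(Mul(2, G, V), Mul(2, G, Add(-36, Mul(59, G), Mul(84, V)))))
Pow(Add(-9047, Function('m')(72, -171)), Rational(1, 2)) = Pow(Add(-9047, Mul(2, 72, Add(-36, Mul(59, 72), Mul(85, -171)))), Rational(1, 2)) = Pow(Add(-9047, Mul(2, 72, Add(-36, 4248, -14535))), Rational(1, 2)) = Pow(Add(-9047, Mul(2, 72, -10323)), Rational(1, 2)) = Pow(Add(-9047, -1486512), Rational(1, 2)) = Pow(-1495559, Rational(1, 2)) = Mul(I, Pow(1495559, Rational(1, 2)))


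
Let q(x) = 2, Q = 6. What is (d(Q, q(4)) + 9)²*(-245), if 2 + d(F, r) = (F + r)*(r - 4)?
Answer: -19845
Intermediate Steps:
d(F, r) = -2 + (-4 + r)*(F + r) (d(F, r) = -2 + (F + r)*(r - 4) = -2 + (F + r)*(-4 + r) = -2 + (-4 + r)*(F + r))
(d(Q, q(4)) + 9)²*(-245) = ((-2 + 2² - 4*6 - 4*2 + 6*2) + 9)²*(-245) = ((-2 + 4 - 24 - 8 + 12) + 9)²*(-245) = (-18 + 9)²*(-245) = (-9)²*(-245) = 81*(-245) = -19845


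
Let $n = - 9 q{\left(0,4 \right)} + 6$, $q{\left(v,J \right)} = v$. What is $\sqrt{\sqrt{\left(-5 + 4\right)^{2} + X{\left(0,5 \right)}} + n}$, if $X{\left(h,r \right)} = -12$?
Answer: $\sqrt{6 + i \sqrt{11}} \approx 2.5353 + 0.65409 i$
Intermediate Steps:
$n = 6$ ($n = \left(-9\right) 0 + 6 = 0 + 6 = 6$)
$\sqrt{\sqrt{\left(-5 + 4\right)^{2} + X{\left(0,5 \right)}} + n} = \sqrt{\sqrt{\left(-5 + 4\right)^{2} - 12} + 6} = \sqrt{\sqrt{\left(-1\right)^{2} - 12} + 6} = \sqrt{\sqrt{1 - 12} + 6} = \sqrt{\sqrt{-11} + 6} = \sqrt{i \sqrt{11} + 6} = \sqrt{6 + i \sqrt{11}}$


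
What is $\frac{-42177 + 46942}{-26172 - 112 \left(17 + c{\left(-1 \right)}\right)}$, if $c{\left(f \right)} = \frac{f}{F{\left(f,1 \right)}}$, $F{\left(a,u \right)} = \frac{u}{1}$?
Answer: $- \frac{4765}{27964} \approx -0.1704$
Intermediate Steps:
$F{\left(a,u \right)} = u$ ($F{\left(a,u \right)} = u 1 = u$)
$c{\left(f \right)} = f$ ($c{\left(f \right)} = \frac{f}{1} = f 1 = f$)
$\frac{-42177 + 46942}{-26172 - 112 \left(17 + c{\left(-1 \right)}\right)} = \frac{-42177 + 46942}{-26172 - 112 \left(17 - 1\right)} = \frac{4765}{-26172 - 1792} = \frac{4765}{-27964} = 4765 \left(- \frac{1}{27964}\right) = - \frac{4765}{27964}$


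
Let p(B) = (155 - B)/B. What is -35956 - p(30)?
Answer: -215761/6 ≈ -35960.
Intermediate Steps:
p(B) = (155 - B)/B
-35956 - p(30) = -35956 - (155 - 1*30)/30 = -35956 - (155 - 30)/30 = -35956 - 125/30 = -35956 - 1*25/6 = -35956 - 25/6 = -215761/6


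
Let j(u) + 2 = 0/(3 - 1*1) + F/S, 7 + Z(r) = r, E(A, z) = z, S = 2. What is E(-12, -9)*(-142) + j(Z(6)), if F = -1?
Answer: 2551/2 ≈ 1275.5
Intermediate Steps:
Z(r) = -7 + r
j(u) = -5/2 (j(u) = -2 + (0/(3 - 1*1) - 1/2) = -2 + (0/(3 - 1) - 1*½) = -2 + (0/2 - ½) = -2 + (0*(½) - ½) = -2 + (0 - ½) = -2 - ½ = -5/2)
E(-12, -9)*(-142) + j(Z(6)) = -9*(-142) - 5/2 = 1278 - 5/2 = 2551/2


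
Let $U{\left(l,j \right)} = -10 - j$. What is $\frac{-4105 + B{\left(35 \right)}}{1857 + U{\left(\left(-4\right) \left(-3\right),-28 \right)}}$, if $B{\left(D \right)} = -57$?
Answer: $- \frac{4162}{1875} \approx -2.2197$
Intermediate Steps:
$\frac{-4105 + B{\left(35 \right)}}{1857 + U{\left(\left(-4\right) \left(-3\right),-28 \right)}} = \frac{-4105 - 57}{1857 - -18} = - \frac{4162}{1857 + \left(-10 + 28\right)} = - \frac{4162}{1857 + 18} = - \frac{4162}{1875}$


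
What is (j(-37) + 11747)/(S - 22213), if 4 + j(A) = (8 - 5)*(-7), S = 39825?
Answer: 5861/8806 ≈ 0.66557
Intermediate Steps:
j(A) = -25 (j(A) = -4 + (8 - 5)*(-7) = -4 + 3*(-7) = -4 - 21 = -25)
(j(-37) + 11747)/(S - 22213) = (-25 + 11747)/(39825 - 22213) = 11722/17612 = 11722*(1/17612) = 5861/8806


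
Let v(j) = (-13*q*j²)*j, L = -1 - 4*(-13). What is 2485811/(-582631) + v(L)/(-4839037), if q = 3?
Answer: -1287822085364/402767566621 ≈ -3.1974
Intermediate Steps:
L = 51 (L = -1 + 52 = 51)
v(j) = -39*j³ (v(j) = (-39*j²)*j = -39*j³)
2485811/(-582631) + v(L)/(-4839037) = 2485811/(-582631) - 39*51³/(-4839037) = 2485811*(-1/582631) - 39*132651*(-1/4839037) = -2485811/582631 - 5173389*(-1/4839037) = -2485811/582631 + 5173389/4839037 = -1287822085364/402767566621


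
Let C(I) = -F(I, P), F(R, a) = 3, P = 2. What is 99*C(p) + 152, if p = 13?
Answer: -145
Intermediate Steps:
C(I) = -3 (C(I) = -1*3 = -3)
99*C(p) + 152 = 99*(-3) + 152 = -297 + 152 = -145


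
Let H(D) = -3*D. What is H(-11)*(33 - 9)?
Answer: 792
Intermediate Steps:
H(-11)*(33 - 9) = (-3*(-11))*(33 - 9) = 33*24 = 792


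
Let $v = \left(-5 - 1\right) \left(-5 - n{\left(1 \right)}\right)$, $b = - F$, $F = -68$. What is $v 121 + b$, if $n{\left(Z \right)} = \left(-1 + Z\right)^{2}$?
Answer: $3698$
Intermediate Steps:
$b = 68$ ($b = \left(-1\right) \left(-68\right) = 68$)
$v = 30$ ($v = \left(-5 - 1\right) \left(-5 - \left(-1 + 1\right)^{2}\right) = - 6 \left(-5 - 0^{2}\right) = - 6 \left(-5 - 0\right) = - 6 \left(-5 + 0\right) = \left(-6\right) \left(-5\right) = 30$)
$v 121 + b = 30 \cdot 121 + 68 = 3630 + 68 = 3698$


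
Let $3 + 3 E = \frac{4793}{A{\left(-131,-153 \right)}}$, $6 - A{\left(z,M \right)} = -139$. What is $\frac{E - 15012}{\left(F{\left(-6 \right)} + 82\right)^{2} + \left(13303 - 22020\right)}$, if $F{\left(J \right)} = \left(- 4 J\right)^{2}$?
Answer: $- \frac{6525862}{184547445} \approx -0.035361$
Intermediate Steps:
$A{\left(z,M \right)} = 145$ ($A{\left(z,M \right)} = 6 - -139 = 6 + 139 = 145$)
$E = \frac{4358}{435}$ ($E = -1 + \frac{4793 \cdot \frac{1}{145}}{3} = -1 + \frac{1}{3} \cdot \frac{4793}{145} = -1 + \frac{4793}{435} = \frac{4358}{435} \approx 10.018$)
$F{\left(J \right)} = 16 J^{2}$
$\frac{E - 15012}{\left(F{\left(-6 \right)} + 82\right)^{2} + \left(13303 - 22020\right)} = \frac{\frac{4358}{435} - 15012}{\left(16 \left(-6\right)^{2} + 82\right)^{2} + \left(13303 - 22020\right)} = - \frac{6525862}{435 \left(\left(16 \cdot 36 + 82\right)^{2} + \left(13303 - 22020\right)\right)} = - \frac{6525862}{435 \left(\left(576 + 82\right)^{2} - 8717\right)} = - \frac{6525862}{435 \left(658^{2} - 8717\right)} = - \frac{6525862}{435 \left(432964 - 8717\right)} = - \frac{6525862}{435 \cdot 424247} = \left(- \frac{6525862}{435}\right) \frac{1}{424247} = - \frac{6525862}{184547445}$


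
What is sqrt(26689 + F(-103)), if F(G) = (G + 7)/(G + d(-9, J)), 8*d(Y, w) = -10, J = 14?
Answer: 3*sqrt(57297329)/139 ≈ 163.37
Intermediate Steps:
d(Y, w) = -5/4 (d(Y, w) = (1/8)*(-10) = -5/4)
F(G) = (7 + G)/(-5/4 + G) (F(G) = (G + 7)/(G - 5/4) = (7 + G)/(-5/4 + G))
sqrt(26689 + F(-103)) = sqrt(26689 + 4*(7 - 103)/(-5 + 4*(-103))) = sqrt(26689 + 4*(-96)/(-5 - 412)) = sqrt(26689 + 4*(-96)/(-417)) = sqrt(26689 + 4*(-1/417)*(-96)) = sqrt(26689 + 128/139) = sqrt(3709899/139) = 3*sqrt(57297329)/139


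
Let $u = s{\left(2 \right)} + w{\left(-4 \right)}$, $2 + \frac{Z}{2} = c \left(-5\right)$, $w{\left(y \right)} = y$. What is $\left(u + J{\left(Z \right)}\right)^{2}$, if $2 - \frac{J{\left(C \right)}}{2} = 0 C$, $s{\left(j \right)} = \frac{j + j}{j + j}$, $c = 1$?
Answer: $1$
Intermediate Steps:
$Z = -14$ ($Z = -4 + 2 \cdot 1 \left(-5\right) = -4 + 2 \left(-5\right) = -4 - 10 = -14$)
$s{\left(j \right)} = 1$ ($s{\left(j \right)} = \frac{2 j}{2 j} = 2 j \frac{1}{2 j} = 1$)
$u = -3$ ($u = 1 - 4 = -3$)
$J{\left(C \right)} = 4$ ($J{\left(C \right)} = 4 - 2 \cdot 0 C = 4 - 0 = 4 + 0 = 4$)
$\left(u + J{\left(Z \right)}\right)^{2} = \left(-3 + 4\right)^{2} = 1^{2} = 1$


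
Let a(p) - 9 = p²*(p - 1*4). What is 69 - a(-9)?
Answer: 1113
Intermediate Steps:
a(p) = 9 + p²*(-4 + p) (a(p) = 9 + p²*(p - 1*4) = 9 + p²*(p - 4) = 9 + p²*(-4 + p))
69 - a(-9) = 69 - (9 + (-9)³ - 4*(-9)²) = 69 - (9 - 729 - 4*81) = 69 - (9 - 729 - 324) = 69 - 1*(-1044) = 69 + 1044 = 1113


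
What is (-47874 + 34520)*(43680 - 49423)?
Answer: 76692022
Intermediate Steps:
(-47874 + 34520)*(43680 - 49423) = -13354*(-5743) = 76692022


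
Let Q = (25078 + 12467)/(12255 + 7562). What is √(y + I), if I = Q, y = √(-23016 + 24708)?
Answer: √(744029265 + 2356280934*√47)/19817 ≈ 6.5596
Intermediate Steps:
y = 6*√47 (y = √1692 = 6*√47 ≈ 41.134)
Q = 37545/19817 ≈ 1.8946
I = 37545/19817 ≈ 1.8946
√(y + I) = √(6*√47 + 37545/19817) = √(37545/19817 + 6*√47)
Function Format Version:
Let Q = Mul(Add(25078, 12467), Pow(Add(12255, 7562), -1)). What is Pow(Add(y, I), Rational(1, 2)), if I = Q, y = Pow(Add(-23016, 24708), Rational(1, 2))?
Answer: Mul(Rational(1, 19817), Pow(Add(744029265, Mul(2356280934, Pow(47, Rational(1, 2)))), Rational(1, 2))) ≈ 6.5596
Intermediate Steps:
y = Mul(6, Pow(47, Rational(1, 2))) (y = Pow(1692, Rational(1, 2)) = Mul(6, Pow(47, Rational(1, 2))) ≈ 41.134)
Q = Rational(37545, 19817) (Q = Mul(37545, Pow(19817, -1)) = Mul(37545, Rational(1, 19817)) = Rational(37545, 19817) ≈ 1.8946)
I = Rational(37545, 19817) ≈ 1.8946
Pow(Add(y, I), Rational(1, 2)) = Pow(Add(Mul(6, Pow(47, Rational(1, 2))), Rational(37545, 19817)), Rational(1, 2)) = Pow(Add(Rational(37545, 19817), Mul(6, Pow(47, Rational(1, 2)))), Rational(1, 2))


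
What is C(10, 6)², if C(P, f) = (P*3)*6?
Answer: 32400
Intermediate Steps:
C(P, f) = 18*P (C(P, f) = (3*P)*6 = 18*P)
C(10, 6)² = (18*10)² = 180² = 32400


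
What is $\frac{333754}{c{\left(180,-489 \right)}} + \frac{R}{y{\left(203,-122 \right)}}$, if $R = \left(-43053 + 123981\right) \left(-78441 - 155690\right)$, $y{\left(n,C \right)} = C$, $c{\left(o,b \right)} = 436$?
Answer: $\frac{2065315318409}{13298} \approx 1.5531 \cdot 10^{8}$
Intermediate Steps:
$R = -18947753568$ ($R = 80928 \left(-234131\right) = -18947753568$)
$\frac{333754}{c{\left(180,-489 \right)}} + \frac{R}{y{\left(203,-122 \right)}} = \frac{333754}{436} - \frac{18947753568}{-122} = 333754 \cdot \frac{1}{436} - - \frac{9473876784}{61} = \frac{166877}{218} + \frac{9473876784}{61} = \frac{2065315318409}{13298}$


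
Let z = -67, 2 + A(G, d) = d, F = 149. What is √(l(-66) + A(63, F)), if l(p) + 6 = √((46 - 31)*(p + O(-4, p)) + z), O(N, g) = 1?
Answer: √(141 + I*√1042) ≈ 11.951 + 1.3505*I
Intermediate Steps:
A(G, d) = -2 + d
l(p) = -6 + √(-52 + 15*p) (l(p) = -6 + √((46 - 31)*(p + 1) - 67) = -6 + √(15*(1 + p) - 67) = -6 + √((15 + 15*p) - 67) = -6 + √(-52 + 15*p))
√(l(-66) + A(63, F)) = √((-6 + √(-52 + 15*(-66))) + (-2 + 149)) = √((-6 + √(-52 - 990)) + 147) = √((-6 + √(-1042)) + 147) = √((-6 + I*√1042) + 147) = √(141 + I*√1042)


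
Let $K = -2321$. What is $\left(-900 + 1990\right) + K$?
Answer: $-1231$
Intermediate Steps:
$\left(-900 + 1990\right) + K = \left(-900 + 1990\right) - 2321 = 1090 - 2321 = -1231$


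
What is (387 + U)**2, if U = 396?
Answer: 613089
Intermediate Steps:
(387 + U)**2 = (387 + 396)**2 = 783**2 = 613089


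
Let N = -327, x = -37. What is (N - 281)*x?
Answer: 22496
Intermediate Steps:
(N - 281)*x = (-327 - 281)*(-37) = -608*(-37) = 22496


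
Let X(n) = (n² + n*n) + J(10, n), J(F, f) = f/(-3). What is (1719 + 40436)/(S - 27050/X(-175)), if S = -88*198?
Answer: -310134335/128191614 ≈ -2.4193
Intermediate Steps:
J(F, f) = -f/3 (J(F, f) = f*(-⅓) = -f/3)
X(n) = 2*n² - n/3 (X(n) = (n² + n*n) - n/3 = (n² + n²) - n/3 = 2*n² - n/3)
S = -17424
(1719 + 40436)/(S - 27050/X(-175)) = (1719 + 40436)/(-17424 - 27050*(-3/(175*(-1 + 6*(-175))))) = 42155/(-17424 - 27050*(-3/(175*(-1 - 1050)))) = 42155/(-17424 - 27050/((⅓)*(-175)*(-1051))) = 42155/(-17424 - 27050/183925/3) = 42155/(-17424 - 27050*3/183925) = 42155/(-17424 - 3246/7357) = 42155/(-128191614/7357) = 42155*(-7357/128191614) = -310134335/128191614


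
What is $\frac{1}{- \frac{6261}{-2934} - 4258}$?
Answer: $- \frac{978}{4162237} \approx -0.00023497$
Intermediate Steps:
$\frac{1}{- \frac{6261}{-2934} - 4258} = \frac{1}{\left(-6261\right) \left(- \frac{1}{2934}\right) - 4258} = \frac{1}{\frac{2087}{978} - 4258} = \frac{1}{- \frac{4162237}{978}} = - \frac{978}{4162237}$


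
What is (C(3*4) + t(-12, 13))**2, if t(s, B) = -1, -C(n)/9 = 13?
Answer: 13924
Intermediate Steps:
C(n) = -117 (C(n) = -9*13 = -117)
(C(3*4) + t(-12, 13))**2 = (-117 - 1)**2 = (-118)**2 = 13924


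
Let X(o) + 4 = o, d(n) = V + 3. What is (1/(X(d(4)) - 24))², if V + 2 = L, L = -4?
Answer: 1/961 ≈ 0.0010406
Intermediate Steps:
V = -6 (V = -2 - 4 = -6)
d(n) = -3 (d(n) = -6 + 3 = -3)
X(o) = -4 + o
(1/(X(d(4)) - 24))² = (1/((-4 - 3) - 24))² = (1/(-7 - 24))² = (1/(-31))² = (-1/31)² = 1/961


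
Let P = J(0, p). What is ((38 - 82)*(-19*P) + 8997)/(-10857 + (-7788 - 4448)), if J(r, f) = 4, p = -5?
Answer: -1763/3299 ≈ -0.53440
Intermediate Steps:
P = 4
((38 - 82)*(-19*P) + 8997)/(-10857 + (-7788 - 4448)) = ((38 - 82)*(-19*4) + 8997)/(-10857 + (-7788 - 4448)) = (-44*(-76) + 8997)/(-10857 - 12236) = (3344 + 8997)/(-23093) = 12341*(-1/23093) = -1763/3299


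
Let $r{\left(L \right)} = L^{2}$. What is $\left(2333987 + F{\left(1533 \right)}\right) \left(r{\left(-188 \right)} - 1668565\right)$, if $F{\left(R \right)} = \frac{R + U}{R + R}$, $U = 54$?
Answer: $- \frac{3895779610907703}{1022} \approx -3.8119 \cdot 10^{12}$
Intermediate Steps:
$F{\left(R \right)} = \frac{54 + R}{2 R}$ ($F{\left(R \right)} = \frac{R + 54}{R + R} = \frac{54 + R}{2 R}$)
$\left(2333987 + F{\left(1533 \right)}\right) \left(r{\left(-188 \right)} - 1668565\right) = \left(2333987 + \frac{54 + 1533}{2 \cdot 1533}\right) \left(\left(-188\right)^{2} - 1668565\right) = \left(2333987 + \frac{1}{2} \cdot \frac{1}{1533} \cdot 1587\right) \left(35344 - 1668565\right) = \left(2333987 + \frac{529}{1022}\right) \left(-1633221\right) = \frac{2385335243}{1022} \left(-1633221\right) = - \frac{3895779610907703}{1022}$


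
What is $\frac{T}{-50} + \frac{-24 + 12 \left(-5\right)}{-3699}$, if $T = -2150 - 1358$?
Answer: $\frac{2163382}{30825} \approx 70.183$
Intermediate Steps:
$T = -3508$
$\frac{T}{-50} + \frac{-24 + 12 \left(-5\right)}{-3699} = - \frac{3508}{-50} + \frac{-24 + 12 \left(-5\right)}{-3699} = \left(-3508\right) \left(- \frac{1}{50}\right) + \left(-24 - 60\right) \left(- \frac{1}{3699}\right) = \frac{1754}{25} - - \frac{28}{1233} = \frac{1754}{25} + \frac{28}{1233} = \frac{2163382}{30825}$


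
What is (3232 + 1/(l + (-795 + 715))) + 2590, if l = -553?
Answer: 3685325/633 ≈ 5822.0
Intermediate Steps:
(3232 + 1/(l + (-795 + 715))) + 2590 = (3232 + 1/(-553 + (-795 + 715))) + 2590 = (3232 + 1/(-553 - 80)) + 2590 = (3232 + 1/(-633)) + 2590 = (3232 - 1/633) + 2590 = 2045855/633 + 2590 = 3685325/633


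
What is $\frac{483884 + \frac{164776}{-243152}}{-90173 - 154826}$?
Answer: $- \frac{14707149699}{7446499606} \approx -1.975$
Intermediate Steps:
$\frac{483884 + \frac{164776}{-243152}}{-90173 - 154826} = \frac{483884 + 164776 \left(- \frac{1}{243152}\right)}{-244999} = \left(483884 - \frac{20597}{30394}\right) \left(- \frac{1}{244999}\right) = \frac{14707149699}{30394} \left(- \frac{1}{244999}\right) = - \frac{14707149699}{7446499606}$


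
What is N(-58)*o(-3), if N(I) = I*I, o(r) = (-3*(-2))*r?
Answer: -60552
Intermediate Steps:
o(r) = 6*r
N(I) = I**2
N(-58)*o(-3) = (-58)**2*(6*(-3)) = 3364*(-18) = -60552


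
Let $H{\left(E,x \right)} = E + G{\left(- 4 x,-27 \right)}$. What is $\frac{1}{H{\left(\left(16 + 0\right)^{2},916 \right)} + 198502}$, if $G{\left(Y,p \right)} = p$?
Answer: $\frac{1}{198731} \approx 5.0319 \cdot 10^{-6}$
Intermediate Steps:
$H{\left(E,x \right)} = -27 + E$ ($H{\left(E,x \right)} = E - 27 = -27 + E$)
$\frac{1}{H{\left(\left(16 + 0\right)^{2},916 \right)} + 198502} = \frac{1}{\left(-27 + \left(16 + 0\right)^{2}\right) + 198502} = \frac{1}{\left(-27 + 16^{2}\right) + 198502} = \frac{1}{\left(-27 + 256\right) + 198502} = \frac{1}{229 + 198502} = \frac{1}{198731}$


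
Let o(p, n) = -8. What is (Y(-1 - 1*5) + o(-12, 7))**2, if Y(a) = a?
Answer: 196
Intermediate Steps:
(Y(-1 - 1*5) + o(-12, 7))**2 = ((-1 - 1*5) - 8)**2 = ((-1 - 5) - 8)**2 = (-6 - 8)**2 = (-14)**2 = 196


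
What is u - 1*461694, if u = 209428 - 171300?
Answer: -423566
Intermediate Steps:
u = 38128
u - 1*461694 = 38128 - 1*461694 = 38128 - 461694 = -423566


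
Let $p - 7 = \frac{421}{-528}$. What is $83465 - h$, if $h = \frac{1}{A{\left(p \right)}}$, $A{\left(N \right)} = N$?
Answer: $\frac{273347347}{3275} \approx 83465.0$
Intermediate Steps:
$p = \frac{3275}{528}$ ($p = 7 + \frac{421}{-528} = 7 + 421 \left(- \frac{1}{528}\right) = 7 - \frac{421}{528} = \frac{3275}{528} \approx 6.2027$)
$h = \frac{528}{3275}$ ($h = \frac{1}{\frac{3275}{528}} = \frac{528}{3275} \approx 0.16122$)
$83465 - h = 83465 - \frac{528}{3275} = \frac{273347347}{3275}$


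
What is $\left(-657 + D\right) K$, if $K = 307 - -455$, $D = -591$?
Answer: $-950976$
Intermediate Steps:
$K = 762$ ($K = 307 + 455 = 762$)
$\left(-657 + D\right) K = \left(-657 - 591\right) 762 = \left(-1248\right) 762 = -950976$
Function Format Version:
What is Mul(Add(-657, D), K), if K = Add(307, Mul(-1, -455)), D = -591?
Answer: -950976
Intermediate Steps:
K = 762 (K = Add(307, 455) = 762)
Mul(Add(-657, D), K) = Mul(Add(-657, -591), 762) = Mul(-1248, 762) = -950976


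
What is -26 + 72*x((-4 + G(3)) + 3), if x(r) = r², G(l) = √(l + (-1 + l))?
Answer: 406 - 144*√5 ≈ 84.006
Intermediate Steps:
G(l) = √(-1 + 2*l)
-26 + 72*x((-4 + G(3)) + 3) = -26 + 72*((-4 + √(-1 + 2*3)) + 3)² = -26 + 72*((-4 + √(-1 + 6)) + 3)² = -26 + 72*((-4 + √5) + 3)² = -26 + 72*(-1 + √5)²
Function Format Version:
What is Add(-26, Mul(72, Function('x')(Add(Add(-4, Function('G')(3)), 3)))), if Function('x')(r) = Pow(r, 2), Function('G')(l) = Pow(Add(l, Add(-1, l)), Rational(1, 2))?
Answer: Add(406, Mul(-144, Pow(5, Rational(1, 2)))) ≈ 84.006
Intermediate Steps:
Function('G')(l) = Pow(Add(-1, Mul(2, l)), Rational(1, 2))
Add(-26, Mul(72, Function('x')(Add(Add(-4, Function('G')(3)), 3)))) = Add(-26, Mul(72, Pow(Add(Add(-4, Pow(Add(-1, Mul(2, 3)), Rational(1, 2))), 3), 2))) = Add(-26, Mul(72, Pow(Add(Add(-4, Pow(Add(-1, 6), Rational(1, 2))), 3), 2))) = Add(-26, Mul(72, Pow(Add(Add(-4, Pow(5, Rational(1, 2))), 3), 2))) = Add(-26, Mul(72, Pow(Add(-1, Pow(5, Rational(1, 2))), 2)))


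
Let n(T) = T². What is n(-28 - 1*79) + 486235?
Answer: 497684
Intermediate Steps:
n(-28 - 1*79) + 486235 = (-28 - 1*79)² + 486235 = (-28 - 79)² + 486235 = (-107)² + 486235 = 11449 + 486235 = 497684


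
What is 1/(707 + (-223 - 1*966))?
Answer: -1/482 ≈ -0.0020747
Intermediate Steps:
1/(707 + (-223 - 1*966)) = 1/(707 + (-223 - 966)) = 1/(707 - 1189) = 1/(-482) = -1/482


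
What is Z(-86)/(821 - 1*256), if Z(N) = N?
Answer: -86/565 ≈ -0.15221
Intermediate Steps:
Z(-86)/(821 - 1*256) = -86/(821 - 1*256) = -86/(821 - 256) = -86/565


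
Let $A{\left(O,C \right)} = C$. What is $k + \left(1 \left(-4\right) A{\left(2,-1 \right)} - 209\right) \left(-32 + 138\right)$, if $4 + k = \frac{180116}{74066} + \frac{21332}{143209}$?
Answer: $- \frac{115251688563320}{5303458897} \approx -21731.0$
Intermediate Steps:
$k = - \frac{7526731510}{5303458897}$ ($k = -4 + \left(\frac{180116}{74066} + \frac{21332}{143209}\right) = -4 + \left(180116 \cdot \frac{1}{74066} + 21332 \cdot \frac{1}{143209}\right) = -4 + \left(\frac{90058}{37033} + \frac{21332}{143209}\right) = -4 + \frac{13687104078}{5303458897} = - \frac{7526731510}{5303458897} \approx -1.4192$)
$k + \left(1 \left(-4\right) A{\left(2,-1 \right)} - 209\right) \left(-32 + 138\right) = - \frac{7526731510}{5303458897} + \left(1 \left(-4\right) \left(-1\right) - 209\right) \left(-32 + 138\right) = - \frac{7526731510}{5303458897} + \left(\left(-4\right) \left(-1\right) - 209\right) 106 = - \frac{7526731510}{5303458897} + \left(4 - 209\right) 106 = - \frac{7526731510}{5303458897} - 21730 = - \frac{115251688563320}{5303458897}$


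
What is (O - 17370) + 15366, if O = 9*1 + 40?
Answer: -1955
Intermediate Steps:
O = 49 (O = 9 + 40 = 49)
(O - 17370) + 15366 = (49 - 17370) + 15366 = -17321 + 15366 = -1955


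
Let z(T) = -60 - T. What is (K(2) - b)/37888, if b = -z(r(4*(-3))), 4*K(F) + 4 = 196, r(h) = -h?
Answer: -3/4736 ≈ -0.00063345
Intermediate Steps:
K(F) = 48 (K(F) = -1 + (1/4)*196 = -1 + 49 = 48)
b = 72 (b = -(-60 - (-1)*4*(-3)) = -(-60 - (-1)*(-12)) = -(-60 - 1*12) = -(-60 - 12) = -1*(-72) = 72)
(K(2) - b)/37888 = (48 - 1*72)/37888 = (48 - 72)*(1/37888) = -24*1/37888 = -3/4736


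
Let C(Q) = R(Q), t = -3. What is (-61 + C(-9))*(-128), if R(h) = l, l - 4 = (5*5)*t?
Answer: 16896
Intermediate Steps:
l = -71 (l = 4 + (5*5)*(-3) = 4 + 25*(-3) = 4 - 75 = -71)
R(h) = -71
C(Q) = -71
(-61 + C(-9))*(-128) = (-61 - 71)*(-128) = -132*(-128) = 16896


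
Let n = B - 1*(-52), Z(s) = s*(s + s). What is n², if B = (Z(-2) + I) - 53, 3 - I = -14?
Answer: 576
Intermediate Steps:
Z(s) = 2*s² (Z(s) = s*(2*s) = 2*s²)
I = 17 (I = 3 - 1*(-14) = 3 + 14 = 17)
B = -28 (B = (2*(-2)² + 17) - 53 = (2*4 + 17) - 53 = (8 + 17) - 53 = 25 - 53 = -28)
n = 24 (n = -28 - 1*(-52) = -28 + 52 = 24)
n² = 24² = 576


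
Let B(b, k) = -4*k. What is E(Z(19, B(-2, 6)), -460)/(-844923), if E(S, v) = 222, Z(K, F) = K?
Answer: -74/281641 ≈ -0.00026275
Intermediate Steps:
E(Z(19, B(-2, 6)), -460)/(-844923) = 222/(-844923) = 222*(-1/844923) = -74/281641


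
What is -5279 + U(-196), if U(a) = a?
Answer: -5475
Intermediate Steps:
-5279 + U(-196) = -5279 - 196 = -5475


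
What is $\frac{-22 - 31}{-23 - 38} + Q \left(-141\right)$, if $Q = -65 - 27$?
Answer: $\frac{791345}{61} \approx 12973.0$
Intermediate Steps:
$Q = -92$ ($Q = -65 - 27 = -92$)
$\frac{-22 - 31}{-23 - 38} + Q \left(-141\right) = \frac{-22 - 31}{-23 - 38} - -12972 = - \frac{53}{-61} + 12972 = \left(-53\right) \left(- \frac{1}{61}\right) + 12972 = \frac{53}{61} + 12972 = \frac{791345}{61}$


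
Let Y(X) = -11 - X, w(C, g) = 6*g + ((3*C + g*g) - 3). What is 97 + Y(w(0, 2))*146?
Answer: -3407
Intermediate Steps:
w(C, g) = -3 + g² + 3*C + 6*g (w(C, g) = 6*g + ((3*C + g²) - 3) = 6*g + ((g² + 3*C) - 3) = 6*g + (-3 + g² + 3*C) = -3 + g² + 3*C + 6*g)
97 + Y(w(0, 2))*146 = 97 + (-11 - (-3 + 2² + 3*0 + 6*2))*146 = 97 + (-11 - (-3 + 4 + 0 + 12))*146 = 97 + (-11 - 1*13)*146 = 97 + (-11 - 13)*146 = 97 - 24*146 = 97 - 3504 = -3407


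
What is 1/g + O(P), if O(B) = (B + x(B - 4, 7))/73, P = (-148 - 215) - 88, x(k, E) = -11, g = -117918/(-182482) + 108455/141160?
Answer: -1495319365202/265985648387 ≈ -5.6218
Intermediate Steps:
g = 3643639019/2575915912 (g = -117918*(-1/182482) + 108455*(1/141160) = 58959/91241 + 21691/28232 = 3643639019/2575915912 ≈ 1.4145)
P = -451 (P = -363 - 88 = -451)
O(B) = -11/73 + B/73 (O(B) = (B - 11)/73 = (-11 + B)*(1/73) = -11/73 + B/73)
1/g + O(P) = 1/(3643639019/2575915912) + (-11/73 + (1/73)*(-451)) = 2575915912/3643639019 + (-11/73 - 451/73) = 2575915912/3643639019 - 462/73 = -1495319365202/265985648387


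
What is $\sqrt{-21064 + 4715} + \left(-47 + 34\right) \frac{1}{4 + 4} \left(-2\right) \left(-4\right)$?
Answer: $-13 + i \sqrt{16349} \approx -13.0 + 127.86 i$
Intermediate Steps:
$\sqrt{-21064 + 4715} + \left(-47 + 34\right) \frac{1}{4 + 4} \left(-2\right) \left(-4\right) = \sqrt{-16349} - 13 \cdot \frac{1}{8} \left(-2\right) \left(-4\right) = i \sqrt{16349} - 13 \cdot \frac{1}{8} \left(-2\right) \left(-4\right) = i \sqrt{16349} - 13 \left(\left(- \frac{1}{4}\right) \left(-4\right)\right) = i \sqrt{16349} - 13 = -13 + i \sqrt{16349}$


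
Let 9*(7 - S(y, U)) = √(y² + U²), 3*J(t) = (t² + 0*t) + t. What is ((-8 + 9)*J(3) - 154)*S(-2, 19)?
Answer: -1050 + 50*√365/3 ≈ -731.58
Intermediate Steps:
J(t) = t/3 + t²/3 (J(t) = ((t² + 0*t) + t)/3 = ((t² + 0) + t)/3 = (t² + t)/3 = (t + t²)/3 = t/3 + t²/3)
S(y, U) = 7 - √(U² + y²)/9 (S(y, U) = 7 - √(y² + U²)/9 = 7 - √(U² + y²)/9)
((-8 + 9)*J(3) - 154)*S(-2, 19) = ((-8 + 9)*((⅓)*3*(1 + 3)) - 154)*(7 - √(19² + (-2)²)/9) = (1*((⅓)*3*4) - 154)*(7 - √(361 + 4)/9) = (1*4 - 154)*(7 - √365/9) = (4 - 154)*(7 - √365/9) = -150*(7 - √365/9) = -1050 + 50*√365/3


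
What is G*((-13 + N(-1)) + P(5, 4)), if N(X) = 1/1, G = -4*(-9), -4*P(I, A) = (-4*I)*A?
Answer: 288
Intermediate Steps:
P(I, A) = A*I (P(I, A) = -(-4*I)*A/4 = -(-1)*A*I = A*I)
G = 36
N(X) = 1
G*((-13 + N(-1)) + P(5, 4)) = 36*((-13 + 1) + 4*5) = 36*(-12 + 20) = 36*8 = 288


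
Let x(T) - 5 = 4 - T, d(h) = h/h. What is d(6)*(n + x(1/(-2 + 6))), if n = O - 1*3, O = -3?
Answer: 11/4 ≈ 2.7500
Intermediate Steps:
d(h) = 1
x(T) = 9 - T (x(T) = 5 + (4 - T) = 9 - T)
n = -6 (n = -3 - 1*3 = -3 - 3 = -6)
d(6)*(n + x(1/(-2 + 6))) = 1*(-6 + (9 - 1/(-2 + 6))) = 1*(-6 + (9 - 1/4)) = 1*(-6 + (9 - 1*¼)) = 1*(-6 + (9 - ¼)) = 1*(-6 + 35/4) = 1*(11/4) = 11/4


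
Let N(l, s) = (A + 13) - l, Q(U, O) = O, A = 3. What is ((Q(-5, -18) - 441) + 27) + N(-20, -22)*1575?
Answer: 56268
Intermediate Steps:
N(l, s) = 16 - l (N(l, s) = (3 + 13) - l = 16 - l)
((Q(-5, -18) - 441) + 27) + N(-20, -22)*1575 = ((-18 - 441) + 27) + (16 - 1*(-20))*1575 = (-459 + 27) + (16 + 20)*1575 = -432 + 36*1575 = -432 + 56700 = 56268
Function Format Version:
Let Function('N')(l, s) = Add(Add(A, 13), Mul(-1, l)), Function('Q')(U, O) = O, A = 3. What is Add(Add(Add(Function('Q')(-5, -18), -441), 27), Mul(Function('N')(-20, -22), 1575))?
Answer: 56268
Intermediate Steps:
Function('N')(l, s) = Add(16, Mul(-1, l)) (Function('N')(l, s) = Add(Add(3, 13), Mul(-1, l)) = Add(16, Mul(-1, l)))
Add(Add(Add(Function('Q')(-5, -18), -441), 27), Mul(Function('N')(-20, -22), 1575)) = Add(Add(Add(-18, -441), 27), Mul(Add(16, Mul(-1, -20)), 1575)) = Add(Add(-459, 27), Mul(Add(16, 20), 1575)) = Add(-432, Mul(36, 1575)) = Add(-432, 56700) = 56268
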